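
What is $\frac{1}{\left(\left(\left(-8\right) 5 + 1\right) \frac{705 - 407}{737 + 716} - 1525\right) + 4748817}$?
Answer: $\frac{1453}{6897803654} \approx 2.1065 \cdot 10^{-7}$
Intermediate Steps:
$\frac{1}{\left(\left(\left(-8\right) 5 + 1\right) \frac{705 - 407}{737 + 716} - 1525\right) + 4748817} = \frac{1}{\left(\left(-40 + 1\right) \frac{298}{1453} - 1525\right) + 4748817} = \frac{1}{\left(- 39 \cdot 298 \cdot \frac{1}{1453} - 1525\right) + 4748817} = \frac{1}{\left(\left(-39\right) \frac{298}{1453} - 1525\right) + 4748817} = \frac{1}{\left(- \frac{11622}{1453} - 1525\right) + 4748817} = \frac{1}{- \frac{2227447}{1453} + 4748817} = \frac{1}{\frac{6897803654}{1453}} = \frac{1453}{6897803654}$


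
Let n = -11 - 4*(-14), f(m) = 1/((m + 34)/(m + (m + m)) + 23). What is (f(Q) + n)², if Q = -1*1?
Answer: 292681/144 ≈ 2032.5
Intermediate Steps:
Q = -1
f(m) = 1/(23 + (34 + m)/(3*m)) (f(m) = 1/((34 + m)/(m + 2*m) + 23) = 1/((34 + m)/((3*m)) + 23) = 1/((34 + m)*(1/(3*m)) + 23) = 1/((34 + m)/(3*m) + 23) = 1/(23 + (34 + m)/(3*m)))
n = 45 (n = -11 + 56 = 45)
(f(Q) + n)² = ((3/2)*(-1)/(17 + 35*(-1)) + 45)² = ((3/2)*(-1)/(17 - 35) + 45)² = ((3/2)*(-1)/(-18) + 45)² = ((3/2)*(-1)*(-1/18) + 45)² = (1/12 + 45)² = (541/12)² = 292681/144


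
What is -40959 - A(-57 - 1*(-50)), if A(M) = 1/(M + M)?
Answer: -573425/14 ≈ -40959.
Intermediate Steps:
A(M) = 1/(2*M)
-40959 - A(-57 - 1*(-50)) = -40959 - 1/(2*(-57 - 1*(-50))) = -40959 - 1/(2*(-57 + 50)) = -40959 - 1/(2*(-7)) = -40959 - (-1)/(2*7) = -40959 - 1*(-1/14) = -40959 + 1/14 = -573425/14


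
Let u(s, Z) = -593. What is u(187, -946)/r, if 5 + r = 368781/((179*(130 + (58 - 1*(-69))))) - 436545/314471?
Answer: -8578699381909/23555503151 ≈ -364.19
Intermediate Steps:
r = 23555503151/14466609413 (r = -5 + (368781/((179*(130 + (58 - 1*(-69))))) - 436545/314471) = -5 + (368781/((179*(130 + (58 + 69)))) - 436545*1/314471) = -5 + (368781/((179*(130 + 127))) - 436545/314471) = -5 + (368781/((179*257)) - 436545/314471) = -5 + (368781/46003 - 436545/314471) = -5 + 95888550216/14466609413 = 23555503151/14466609413 ≈ 1.6283)
u(187, -946)/r = -593/23555503151/14466609413 = -593*14466609413/23555503151 = -8578699381909/23555503151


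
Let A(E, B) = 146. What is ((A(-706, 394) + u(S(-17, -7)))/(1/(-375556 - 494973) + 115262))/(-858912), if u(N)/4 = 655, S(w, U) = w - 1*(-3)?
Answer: -401313869/14363716159237744 ≈ -2.7939e-8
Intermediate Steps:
S(w, U) = 3 + w (S(w, U) = w + 3 = 3 + w)
u(N) = 2620 (u(N) = 4*655 = 2620)
((A(-706, 394) + u(S(-17, -7)))/(1/(-375556 - 494973) + 115262))/(-858912) = ((146 + 2620)/(1/(-375556 - 494973) + 115262))/(-858912) = (2766/(1/(-870529) + 115262))*(-1/858912) = (2766/(-1/870529 + 115262))*(-1/858912) = (2766/(100338913597/870529))*(-1/858912) = (2766*(870529/100338913597))*(-1/858912) = (2407883214/100338913597)*(-1/858912) = -401313869/14363716159237744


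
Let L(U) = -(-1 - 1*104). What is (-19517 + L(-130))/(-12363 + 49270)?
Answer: -19412/36907 ≈ -0.52597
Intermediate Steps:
L(U) = 105 (L(U) = -(-1 - 104) = -1*(-105) = 105)
(-19517 + L(-130))/(-12363 + 49270) = (-19517 + 105)/(-12363 + 49270) = -19412/36907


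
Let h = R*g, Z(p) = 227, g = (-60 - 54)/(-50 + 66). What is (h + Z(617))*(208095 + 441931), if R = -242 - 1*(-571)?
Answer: -5504745181/4 ≈ -1.3762e+9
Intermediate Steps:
g = -57/8 (g = -114/16 = -114*1/16 = -57/8 ≈ -7.1250)
R = 329 (R = -242 + 571 = 329)
h = -18753/8 (h = 329*(-57/8) = -18753/8 ≈ -2344.1)
(h + Z(617))*(208095 + 441931) = (-18753/8 + 227)*(208095 + 441931) = -16937/8*650026 = -5504745181/4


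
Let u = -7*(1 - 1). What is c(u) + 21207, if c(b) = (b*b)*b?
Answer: 21207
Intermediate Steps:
u = 0 (u = -7*0 = 0)
c(b) = b³ (c(b) = b²*b = b³)
c(u) + 21207 = 0³ + 21207 = 0 + 21207 = 21207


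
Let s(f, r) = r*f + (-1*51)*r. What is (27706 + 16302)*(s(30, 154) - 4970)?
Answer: -361041632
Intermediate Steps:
s(f, r) = -51*r + f*r (s(f, r) = f*r - 51*r = -51*r + f*r)
(27706 + 16302)*(s(30, 154) - 4970) = (27706 + 16302)*(154*(-51 + 30) - 4970) = 44008*(154*(-21) - 4970) = 44008*(-3234 - 4970) = 44008*(-8204) = -361041632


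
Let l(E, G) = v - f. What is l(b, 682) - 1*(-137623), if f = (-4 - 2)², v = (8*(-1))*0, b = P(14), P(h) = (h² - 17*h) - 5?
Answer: 137587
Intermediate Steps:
P(h) = -5 + h² - 17*h
b = -47 (b = -5 + 14² - 17*14 = -5 + 196 - 238 = -47)
v = 0 (v = -8*0 = 0)
f = 36 (f = (-6)² = 36)
l(E, G) = -36 (l(E, G) = 0 - 1*36 = 0 - 36 = -36)
l(b, 682) - 1*(-137623) = -36 - 1*(-137623) = -36 + 137623 = 137587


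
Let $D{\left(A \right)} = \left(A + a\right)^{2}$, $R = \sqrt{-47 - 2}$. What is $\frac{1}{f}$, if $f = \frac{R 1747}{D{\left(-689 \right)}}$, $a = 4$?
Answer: $- \frac{469225 i}{12229} \approx - 38.37 i$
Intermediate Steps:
$R = 7 i$ ($R = \sqrt{-49} = 7 i \approx 7.0 i$)
$D{\left(A \right)} = \left(4 + A\right)^{2}$ ($D{\left(A \right)} = \left(A + 4\right)^{2} = \left(4 + A\right)^{2}$)
$f = \frac{12229 i}{469225}$ ($f = \frac{7 i 1747}{\left(4 - 689\right)^{2}} = \frac{12229 i}{\left(-685\right)^{2}} = \frac{12229 i}{469225} \approx 0.026062 i$)
$\frac{1}{f} = \frac{1}{\frac{12229}{469225} i} = - \frac{469225 i}{12229}$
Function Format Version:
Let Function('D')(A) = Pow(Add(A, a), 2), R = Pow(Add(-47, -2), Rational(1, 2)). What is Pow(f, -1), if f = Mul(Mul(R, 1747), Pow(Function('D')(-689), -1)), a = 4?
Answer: Mul(Rational(-469225, 12229), I) ≈ Mul(-38.370, I)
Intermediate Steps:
R = Mul(7, I) (R = Pow(-49, Rational(1, 2)) = Mul(7, I) ≈ Mul(7.0000, I))
Function('D')(A) = Pow(Add(4, A), 2) (Function('D')(A) = Pow(Add(A, 4), 2) = Pow(Add(4, A), 2))
f = Mul(Rational(12229, 469225), I) (f = Mul(Mul(Mul(7, I), 1747), Pow(Pow(Add(4, -689), 2), -1)) = Mul(Mul(12229, I), Pow(Pow(-685, 2), -1)) = Mul(Mul(12229, I), Pow(469225, -1)) = Mul(Mul(12229, I), Rational(1, 469225)) = Mul(Rational(12229, 469225), I) ≈ Mul(0.026062, I))
Pow(f, -1) = Pow(Mul(Rational(12229, 469225), I), -1) = Mul(Rational(-469225, 12229), I)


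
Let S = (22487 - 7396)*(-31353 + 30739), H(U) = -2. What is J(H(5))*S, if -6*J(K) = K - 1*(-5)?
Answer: 4632937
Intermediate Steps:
S = -9265874 (S = 15091*(-614) = -9265874)
J(K) = -5/6 - K/6 (J(K) = -(K - 1*(-5))/6 = -(K + 5)/6 = -(5 + K)/6 = -5/6 - K/6)
J(H(5))*S = (-5/6 - 1/6*(-2))*(-9265874) = (-5/6 + 1/3)*(-9265874) = -1/2*(-9265874) = 4632937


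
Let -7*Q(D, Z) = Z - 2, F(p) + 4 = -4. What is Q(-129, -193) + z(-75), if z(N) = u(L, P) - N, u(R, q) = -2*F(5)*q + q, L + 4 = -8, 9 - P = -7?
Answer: 2624/7 ≈ 374.86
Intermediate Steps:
P = 16 (P = 9 - 1*(-7) = 9 + 7 = 16)
F(p) = -8 (F(p) = -4 - 4 = -8)
L = -12 (L = -4 - 8 = -12)
u(R, q) = 17*q (u(R, q) = -(-16)*q + q = 16*q + q = 17*q)
Q(D, Z) = 2/7 - Z/7 (Q(D, Z) = -(Z - 2)/7 = -(-2 + Z)/7 = 2/7 - Z/7)
z(N) = 272 - N (z(N) = 17*16 - N = 272 - N)
Q(-129, -193) + z(-75) = (2/7 - ⅐*(-193)) + (272 - 1*(-75)) = (2/7 + 193/7) + (272 + 75) = 195/7 + 347 = 2624/7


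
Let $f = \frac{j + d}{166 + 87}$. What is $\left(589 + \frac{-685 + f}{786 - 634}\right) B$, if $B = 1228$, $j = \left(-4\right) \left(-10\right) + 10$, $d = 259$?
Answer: $\frac{3450309758}{4807} \approx 7.1777 \cdot 10^{5}$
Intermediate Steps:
$j = 50$ ($j = 40 + 10 = 50$)
$f = \frac{309}{253}$ ($f = \frac{50 + 259}{166 + 87} = \frac{309}{253} \approx 1.2213$)
$\left(589 + \frac{-685 + f}{786 - 634}\right) B = \left(589 + \frac{-685 + \frac{309}{253}}{786 - 634}\right) 1228 = \left(589 - \frac{172996}{253 \cdot 152}\right) 1228 = \left(589 - \frac{43249}{9614}\right) 1228 = \frac{5619397}{9614} \cdot 1228 = \frac{3450309758}{4807}$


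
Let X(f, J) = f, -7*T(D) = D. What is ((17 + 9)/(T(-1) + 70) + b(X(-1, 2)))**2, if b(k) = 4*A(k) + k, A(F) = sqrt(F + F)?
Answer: (309 - 1964*I*sqrt(2))**2/241081 ≈ -31.604 - 7.12*I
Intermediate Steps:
T(D) = -D/7
A(F) = sqrt(2)*sqrt(F) (A(F) = sqrt(2*F) = sqrt(2)*sqrt(F))
b(k) = k + 4*sqrt(2)*sqrt(k) (b(k) = 4*(sqrt(2)*sqrt(k)) + k = 4*sqrt(2)*sqrt(k) + k = k + 4*sqrt(2)*sqrt(k))
((17 + 9)/(T(-1) + 70) + b(X(-1, 2)))**2 = ((17 + 9)/(-1/7*(-1) + 70) + (-1 + 4*sqrt(2)*sqrt(-1)))**2 = (26/(1/7 + 70) + (-1 + 4*sqrt(2)*I))**2 = (26/(491/7) + (-1 + 4*I*sqrt(2)))**2 = (26*(7/491) + (-1 + 4*I*sqrt(2)))**2 = (182/491 + (-1 + 4*I*sqrt(2)))**2 = (-309/491 + 4*I*sqrt(2))**2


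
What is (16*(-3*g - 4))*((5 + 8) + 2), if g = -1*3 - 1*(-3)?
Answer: -960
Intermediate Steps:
g = 0 (g = -3 + 3 = 0)
(16*(-3*g - 4))*((5 + 8) + 2) = (16*(-3*0 - 4))*((5 + 8) + 2) = (16*(0 - 4))*(13 + 2) = (16*(-4))*15 = -64*15 = -960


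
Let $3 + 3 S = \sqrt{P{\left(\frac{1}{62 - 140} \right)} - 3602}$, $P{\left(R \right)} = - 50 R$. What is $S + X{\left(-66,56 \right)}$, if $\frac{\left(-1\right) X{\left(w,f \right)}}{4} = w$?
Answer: $263 + \frac{i \sqrt{5477667}}{117} \approx 263.0 + 20.004 i$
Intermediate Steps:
$X{\left(w,f \right)} = - 4 w$
$S = -1 + \frac{i \sqrt{5477667}}{117}$ ($S = -1 + \frac{\sqrt{- \frac{50}{62 - 140} - 3602}}{3} = -1 + \frac{\sqrt{- \frac{50}{-78} - 3602}}{3} = -1 + \frac{\sqrt{\left(-50\right) \left(- \frac{1}{78}\right) - 3602}}{3} = -1 + \frac{\sqrt{\frac{25}{39} - 3602}}{3} = -1 + \frac{\sqrt{- \frac{140453}{39}}}{3} = -1 + \frac{\frac{1}{39} i \sqrt{5477667}}{3} = -1 + \frac{i \sqrt{5477667}}{117} \approx -1.0 + 20.004 i$)
$S + X{\left(-66,56 \right)} = \left(-1 + \frac{i \sqrt{5477667}}{117}\right) - -264 = \left(-1 + \frac{i \sqrt{5477667}}{117}\right) + 264 = 263 + \frac{i \sqrt{5477667}}{117}$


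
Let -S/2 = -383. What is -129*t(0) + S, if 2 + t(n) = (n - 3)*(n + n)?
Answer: 1024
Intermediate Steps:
S = 766 (S = -2*(-383) = 766)
t(n) = -2 + 2*n*(-3 + n) (t(n) = -2 + (n - 3)*(n + n) = -2 + (-3 + n)*(2*n) = -2 + 2*n*(-3 + n))
-129*t(0) + S = -129*(-2 - 6*0 + 2*0**2) + 766 = -129*(-2 + 0 + 2*0) + 766 = -129*(-2 + 0 + 0) + 766 = -129*(-2) + 766 = 258 + 766 = 1024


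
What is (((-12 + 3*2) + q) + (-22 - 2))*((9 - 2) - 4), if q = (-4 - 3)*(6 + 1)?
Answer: -237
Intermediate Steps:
q = -49 (q = -7*7 = -49)
(((-12 + 3*2) + q) + (-22 - 2))*((9 - 2) - 4) = (((-12 + 3*2) - 49) + (-22 - 2))*((9 - 2) - 4) = (((-12 + 6) - 49) - 24)*(7 - 4) = ((-6 - 49) - 24)*3 = (-55 - 24)*3 = -79*3 = -237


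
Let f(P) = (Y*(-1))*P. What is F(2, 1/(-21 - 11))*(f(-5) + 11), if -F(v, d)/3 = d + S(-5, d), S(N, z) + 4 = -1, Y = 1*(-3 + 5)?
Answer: 10143/32 ≈ 316.97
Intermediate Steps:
Y = 2 (Y = 1*2 = 2)
S(N, z) = -5 (S(N, z) = -4 - 1 = -5)
F(v, d) = 15 - 3*d (F(v, d) = -3*(d - 5) = -3*(-5 + d) = 15 - 3*d)
f(P) = -2*P (f(P) = (2*(-1))*P = -2*P)
F(2, 1/(-21 - 11))*(f(-5) + 11) = (15 - 3/(-21 - 11))*(-2*(-5) + 11) = (15 - 3/(-32))*(10 + 11) = (15 - 3*(-1/32))*21 = (15 + 3/32)*21 = (483/32)*21 = 10143/32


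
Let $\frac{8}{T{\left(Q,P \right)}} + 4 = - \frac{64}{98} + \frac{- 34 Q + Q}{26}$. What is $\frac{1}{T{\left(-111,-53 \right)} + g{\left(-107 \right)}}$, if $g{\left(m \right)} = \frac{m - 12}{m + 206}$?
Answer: $- \frac{5727447}{6548171} \approx -0.87466$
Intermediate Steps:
$g{\left(m \right)} = \frac{-12 + m}{206 + m}$
$T{\left(Q,P \right)} = \frac{8}{- \frac{228}{49} - \frac{33 Q}{26}}$ ($T{\left(Q,P \right)} = \frac{8}{-4 + \left(- \frac{64}{98} + \frac{- 34 Q + Q}{26}\right)} = \frac{8}{-4 + \left(\left(-64\right) \frac{1}{98} + - 33 Q \frac{1}{26}\right)} = \frac{8}{-4 - \left(\frac{32}{49} + \frac{33 Q}{26}\right)} = \frac{8}{- \frac{228}{49} - \frac{33 Q}{26}}$)
$\frac{1}{T{\left(-111,-53 \right)} + g{\left(-107 \right)}} = \frac{1}{- \frac{10192}{5928 + 1617 \left(-111\right)} + \frac{-12 - 107}{206 - 107}} = \frac{1}{- \frac{10192}{5928 - 179487} + \frac{1}{99} \left(-119\right)} = \frac{1}{- \frac{10192}{-173559} + \frac{1}{99} \left(-119\right)} = \frac{1}{\left(-10192\right) \left(- \frac{1}{173559}\right) - \frac{119}{99}} = \frac{1}{\frac{10192}{173559} - \frac{119}{99}} = \frac{1}{- \frac{6548171}{5727447}} = - \frac{5727447}{6548171}$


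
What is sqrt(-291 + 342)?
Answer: sqrt(51) ≈ 7.1414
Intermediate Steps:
sqrt(-291 + 342) = sqrt(51)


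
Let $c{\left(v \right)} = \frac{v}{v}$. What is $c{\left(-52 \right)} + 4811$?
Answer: $4812$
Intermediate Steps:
$c{\left(v \right)} = 1$
$c{\left(-52 \right)} + 4811 = 1 + 4811 = 4812$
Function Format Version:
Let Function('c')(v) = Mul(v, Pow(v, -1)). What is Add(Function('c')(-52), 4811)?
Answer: 4812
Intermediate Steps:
Function('c')(v) = 1
Add(Function('c')(-52), 4811) = Add(1, 4811) = 4812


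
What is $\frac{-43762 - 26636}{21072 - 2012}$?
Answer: $- \frac{35199}{9530} \approx -3.6935$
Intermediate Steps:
$\frac{-43762 - 26636}{21072 - 2012} = - \frac{70398}{19060} = \left(-70398\right) \frac{1}{19060} = - \frac{35199}{9530}$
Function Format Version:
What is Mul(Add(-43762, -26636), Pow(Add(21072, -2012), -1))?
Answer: Rational(-35199, 9530) ≈ -3.6935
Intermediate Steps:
Mul(Add(-43762, -26636), Pow(Add(21072, -2012), -1)) = Mul(-70398, Pow(19060, -1)) = Mul(-70398, Rational(1, 19060)) = Rational(-35199, 9530)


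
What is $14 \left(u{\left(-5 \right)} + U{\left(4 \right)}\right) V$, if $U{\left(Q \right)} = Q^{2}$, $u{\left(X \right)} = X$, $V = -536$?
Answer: $-82544$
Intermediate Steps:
$14 \left(u{\left(-5 \right)} + U{\left(4 \right)}\right) V = 14 \left(-5 + 4^{2}\right) \left(-536\right) = 14 \left(-5 + 16\right) \left(-536\right) = 14 \cdot 11 \left(-536\right) = 154 \left(-536\right) = -82544$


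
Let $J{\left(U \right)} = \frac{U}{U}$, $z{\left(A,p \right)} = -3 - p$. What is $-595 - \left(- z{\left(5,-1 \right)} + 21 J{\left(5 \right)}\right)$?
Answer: $-618$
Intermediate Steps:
$J{\left(U \right)} = 1$
$-595 - \left(- z{\left(5,-1 \right)} + 21 J{\left(5 \right)}\right) = -595 - 23 = -618$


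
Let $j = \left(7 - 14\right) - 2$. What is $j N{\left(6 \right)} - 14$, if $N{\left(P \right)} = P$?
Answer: $-68$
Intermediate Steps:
$j = -9$ ($j = -7 - 2 = -9$)
$j N{\left(6 \right)} - 14 = \left(-9\right) 6 - 14 = -54 - 14 = -68$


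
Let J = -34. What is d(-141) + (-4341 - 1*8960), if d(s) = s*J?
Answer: -8507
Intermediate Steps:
d(s) = -34*s (d(s) = s*(-34) = -34*s)
d(-141) + (-4341 - 1*8960) = -34*(-141) + (-4341 - 1*8960) = 4794 + (-4341 - 8960) = 4794 - 13301 = -8507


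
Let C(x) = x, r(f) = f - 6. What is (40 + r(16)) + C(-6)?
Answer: 44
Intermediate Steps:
r(f) = -6 + f
(40 + r(16)) + C(-6) = (40 + (-6 + 16)) - 6 = (40 + 10) - 6 = 50 - 6 = 44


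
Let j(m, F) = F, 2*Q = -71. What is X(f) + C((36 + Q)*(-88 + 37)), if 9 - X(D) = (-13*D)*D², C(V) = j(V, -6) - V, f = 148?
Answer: 84286649/2 ≈ 4.2143e+7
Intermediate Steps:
Q = -71/2 (Q = (½)*(-71) = -71/2 ≈ -35.500)
C(V) = -6 - V
X(D) = 9 + 13*D³ (X(D) = 9 - (-13*D)*D² = 9 - (-13)*D³ = 9 + 13*D³)
X(f) + C((36 + Q)*(-88 + 37)) = (9 + 13*148³) + (-6 - (36 - 71/2)*(-88 + 37)) = (9 + 13*3241792) + (-6 - (-51)/2) = (9 + 42143296) + (-6 - 1*(-51/2)) = 42143305 + (-6 + 51/2) = 42143305 + 39/2 = 84286649/2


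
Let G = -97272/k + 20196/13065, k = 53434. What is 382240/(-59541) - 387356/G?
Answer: 223624323133544935/158532556698 ≈ 1.4106e+6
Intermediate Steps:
G = -31950936/116352535 (G = -97272/53434 + 20196/13065 = -97272*1/53434 + 20196*(1/13065) = -48636/26717 + 6732/4355 = -31950936/116352535 ≈ -0.27460)
382240/(-59541) - 387356/G = 382240/(-59541) - 387356/(-31950936/116352535) = 382240*(-1/59541) - 387356*(-116352535/31950936) = -382240/59541 + 11267463136865/7987734 = 223624323133544935/158532556698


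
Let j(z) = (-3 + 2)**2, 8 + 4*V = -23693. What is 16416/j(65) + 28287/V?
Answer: 388962468/23701 ≈ 16411.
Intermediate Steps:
V = -23701/4 (V = -2 + (1/4)*(-23693) = -2 - 23693/4 = -23701/4 ≈ -5925.3)
j(z) = 1 (j(z) = (-1)**2 = 1)
16416/j(65) + 28287/V = 16416/1 + 28287/(-23701/4) = 16416*1 + 28287*(-4/23701) = 16416 - 113148/23701 = 388962468/23701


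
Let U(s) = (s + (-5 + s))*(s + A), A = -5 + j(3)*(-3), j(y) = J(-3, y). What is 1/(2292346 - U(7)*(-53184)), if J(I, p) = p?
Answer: -1/1058246 ≈ -9.4496e-7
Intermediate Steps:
j(y) = y
A = -14 (A = -5 + 3*(-3) = -5 - 9 = -14)
U(s) = (-14 + s)*(-5 + 2*s) (U(s) = (s + (-5 + s))*(s - 14) = (-5 + 2*s)*(-14 + s) = (-14 + s)*(-5 + 2*s))
1/(2292346 - U(7)*(-53184)) = 1/(2292346 - (70 - 33*7 + 2*7**2)*(-53184)) = 1/(2292346 - (70 - 231 + 2*49)*(-53184)) = 1/(2292346 - (70 - 231 + 98)*(-53184)) = 1/(2292346 - (-63)*(-53184)) = 1/(2292346 - 1*3350592) = 1/(2292346 - 3350592) = 1/(-1058246) = -1/1058246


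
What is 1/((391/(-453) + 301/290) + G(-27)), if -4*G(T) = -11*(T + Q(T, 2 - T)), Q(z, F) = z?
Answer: -65685/9742741 ≈ -0.0067419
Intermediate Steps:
G(T) = 11*T/2 (G(T) = -(-11)*(T + T)/4 = -(-11)*2*T/4 = -(-11)*T/2 = 11*T/2)
1/((391/(-453) + 301/290) + G(-27)) = 1/((391/(-453) + 301/290) + (11/2)*(-27)) = 1/((391*(-1/453) + 301*(1/290)) - 297/2) = 1/((-391/453 + 301/290) - 297/2) = 1/(22963/131370 - 297/2) = 1/(-9742741/65685) = -65685/9742741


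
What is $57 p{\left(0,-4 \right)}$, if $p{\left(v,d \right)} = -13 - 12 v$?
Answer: $-741$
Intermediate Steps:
$p{\left(v,d \right)} = -13 - 12 v$
$57 p{\left(0,-4 \right)} = 57 \left(-13 - 0\right) = 57 \left(-13 + 0\right) = 57 \left(-13\right) = -741$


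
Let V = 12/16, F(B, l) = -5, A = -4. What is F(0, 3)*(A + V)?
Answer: 65/4 ≈ 16.250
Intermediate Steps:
V = ¾ (V = 12*(1/16) = ¾ ≈ 0.75000)
F(0, 3)*(A + V) = -5*(-4 + ¾) = -5*(-13/4) = 65/4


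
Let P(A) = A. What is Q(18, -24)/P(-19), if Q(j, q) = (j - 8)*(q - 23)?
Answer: 470/19 ≈ 24.737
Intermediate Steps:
Q(j, q) = (-23 + q)*(-8 + j) (Q(j, q) = (-8 + j)*(-23 + q) = (-23 + q)*(-8 + j))
Q(18, -24)/P(-19) = (184 - 23*18 - 8*(-24) + 18*(-24))/(-19) = (184 - 414 + 192 - 432)*(-1/19) = -470*(-1/19) = 470/19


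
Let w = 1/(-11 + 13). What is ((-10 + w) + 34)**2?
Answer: 2401/4 ≈ 600.25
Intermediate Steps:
w = 1/2 ≈ 0.50000
((-10 + w) + 34)**2 = ((-10 + 1/2) + 34)**2 = (-19/2 + 34)**2 = (49/2)**2 = 2401/4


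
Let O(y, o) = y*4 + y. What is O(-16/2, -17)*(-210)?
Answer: 8400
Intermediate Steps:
O(y, o) = 5*y (O(y, o) = 4*y + y = 5*y)
O(-16/2, -17)*(-210) = (5*(-16/2))*(-210) = (5*(-16*½))*(-210) = (5*(-8))*(-210) = -40*(-210) = 8400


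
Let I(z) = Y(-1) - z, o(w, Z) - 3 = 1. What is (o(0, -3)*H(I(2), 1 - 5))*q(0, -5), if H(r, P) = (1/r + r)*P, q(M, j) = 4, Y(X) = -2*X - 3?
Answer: 640/3 ≈ 213.33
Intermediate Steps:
o(w, Z) = 4 (o(w, Z) = 3 + 1 = 4)
Y(X) = -3 - 2*X
I(z) = -1 - z (I(z) = (-3 - 2*(-1)) - z = (-3 + 2) - z = -1 - z)
H(r, P) = P*(r + 1/r) (H(r, P) = (r + 1/r)*P = P*(r + 1/r))
(o(0, -3)*H(I(2), 1 - 5))*q(0, -5) = (4*((1 - 5)*(-1 - 1*2) + (1 - 5)/(-1 - 1*2)))*4 = (4*(-4*(-1 - 2) - 4/(-1 - 2)))*4 = (4*(-4*(-3) - 4/(-3)))*4 = (4*(12 - 4*(-⅓)))*4 = (4*(12 + 4/3))*4 = (4*(40/3))*4 = (160/3)*4 = 640/3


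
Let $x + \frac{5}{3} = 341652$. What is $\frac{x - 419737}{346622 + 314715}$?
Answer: $- \frac{234260}{1984011} \approx -0.11807$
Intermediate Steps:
$x = \frac{1024951}{3}$ ($x = - \frac{5}{3} + 341652 = \frac{1024951}{3} \approx 3.4165 \cdot 10^{5}$)
$\frac{x - 419737}{346622 + 314715} = \frac{\frac{1024951}{3} - 419737}{346622 + 314715} = - \frac{234260}{3 \cdot 661337} = \left(- \frac{234260}{3}\right) \frac{1}{661337} = - \frac{234260}{1984011}$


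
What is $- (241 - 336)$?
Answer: $95$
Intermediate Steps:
$- (241 - 336) = \left(-1\right) \left(-95\right) = 95$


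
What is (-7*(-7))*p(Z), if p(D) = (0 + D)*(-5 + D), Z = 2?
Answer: -294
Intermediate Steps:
p(D) = D*(-5 + D)
(-7*(-7))*p(Z) = (-7*(-7))*(2*(-5 + 2)) = 49*(2*(-3)) = 49*(-6) = -294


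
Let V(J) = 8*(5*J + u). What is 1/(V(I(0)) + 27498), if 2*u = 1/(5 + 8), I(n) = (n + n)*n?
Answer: 13/357478 ≈ 3.6366e-5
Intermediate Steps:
I(n) = 2*n² (I(n) = (2*n)*n = 2*n²)
u = 1/26 (u = 1/(2*(5 + 8)) = (½)/13 = (½)*(1/13) = 1/26 ≈ 0.038462)
V(J) = 4/13 + 40*J (V(J) = 8*(5*J + 1/26) = 8*(1/26 + 5*J) = 4/13 + 40*J)
1/(V(I(0)) + 27498) = 1/((4/13 + 40*(2*0²)) + 27498) = 1/((4/13 + 40*(2*0)) + 27498) = 1/((4/13 + 40*0) + 27498) = 1/((4/13 + 0) + 27498) = 1/(4/13 + 27498) = 1/(357478/13) = 13/357478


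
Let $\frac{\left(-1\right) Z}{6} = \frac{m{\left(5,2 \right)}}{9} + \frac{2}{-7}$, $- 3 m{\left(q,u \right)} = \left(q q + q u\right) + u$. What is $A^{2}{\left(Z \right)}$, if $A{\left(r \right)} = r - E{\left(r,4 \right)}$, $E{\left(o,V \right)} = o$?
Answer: $0$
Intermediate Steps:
$m{\left(q,u \right)} = - \frac{u}{3} - \frac{q^{2}}{3} - \frac{q u}{3}$ ($m{\left(q,u \right)} = - \frac{\left(q q + q u\right) + u}{3} = - \frac{\left(q^{2} + q u\right) + u}{3} = - \frac{u + q^{2} + q u}{3} = - \frac{u}{3} - \frac{q^{2}}{3} - \frac{q u}{3}$)
$Z = \frac{626}{63}$ ($Z = - 6 \left(\frac{\left(- \frac{1}{3}\right) 2 - \frac{5^{2}}{3} - \frac{5}{3} \cdot 2}{9} + \frac{2}{-7}\right) = - 6 \left(\left(- \frac{2}{3} - \frac{25}{3} - \frac{10}{3}\right) \frac{1}{9} + 2 \left(- \frac{1}{7}\right)\right) = - 6 \left(\left(- \frac{2}{3} - \frac{25}{3} - \frac{10}{3}\right) \frac{1}{9} - \frac{2}{7}\right) = - 6 \left(\left(- \frac{37}{3}\right) \frac{1}{9} - \frac{2}{7}\right) = - 6 \left(- \frac{37}{27} - \frac{2}{7}\right) = \left(-6\right) \left(- \frac{313}{189}\right) = \frac{626}{63} \approx 9.9365$)
$A{\left(r \right)} = 0$ ($A{\left(r \right)} = r - r = 0$)
$A^{2}{\left(Z \right)} = 0^{2} = 0$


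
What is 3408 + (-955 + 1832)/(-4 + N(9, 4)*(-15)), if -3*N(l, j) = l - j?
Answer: 72445/21 ≈ 3449.8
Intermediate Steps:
N(l, j) = -l/3 + j/3 (N(l, j) = -(l - j)/3 = -l/3 + j/3)
3408 + (-955 + 1832)/(-4 + N(9, 4)*(-15)) = 3408 + (-955 + 1832)/(-4 + (-1/3*9 + (1/3)*4)*(-15)) = 3408 + 877/(-4 + (-3 + 4/3)*(-15)) = 3408 + 877/(-4 - 5/3*(-15)) = 3408 + 877/(-4 + 25) = 3408 + 877/21 = 72445/21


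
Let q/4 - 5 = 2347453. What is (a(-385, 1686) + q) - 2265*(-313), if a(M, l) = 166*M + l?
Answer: 10036553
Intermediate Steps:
a(M, l) = l + 166*M
q = 9389832 (q = 20 + 4*2347453 = 20 + 9389812 = 9389832)
(a(-385, 1686) + q) - 2265*(-313) = ((1686 + 166*(-385)) + 9389832) - 2265*(-313) = ((1686 - 63910) + 9389832) + 708945 = (-62224 + 9389832) + 708945 = 9327608 + 708945 = 10036553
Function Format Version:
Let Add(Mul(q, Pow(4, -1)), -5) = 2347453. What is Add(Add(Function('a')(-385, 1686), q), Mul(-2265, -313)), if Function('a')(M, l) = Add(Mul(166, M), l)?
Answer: 10036553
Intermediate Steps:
Function('a')(M, l) = Add(l, Mul(166, M))
q = 9389832 (q = Add(20, Mul(4, 2347453)) = Add(20, 9389812) = 9389832)
Add(Add(Function('a')(-385, 1686), q), Mul(-2265, -313)) = Add(Add(Add(1686, Mul(166, -385)), 9389832), Mul(-2265, -313)) = Add(Add(Add(1686, -63910), 9389832), 708945) = Add(Add(-62224, 9389832), 708945) = Add(9327608, 708945) = 10036553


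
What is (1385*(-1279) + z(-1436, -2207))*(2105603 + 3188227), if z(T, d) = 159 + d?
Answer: -9388411633290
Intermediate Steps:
(1385*(-1279) + z(-1436, -2207))*(2105603 + 3188227) = (1385*(-1279) + (159 - 2207))*(2105603 + 3188227) = (-1771415 - 2048)*5293830 = -1773463*5293830 = -9388411633290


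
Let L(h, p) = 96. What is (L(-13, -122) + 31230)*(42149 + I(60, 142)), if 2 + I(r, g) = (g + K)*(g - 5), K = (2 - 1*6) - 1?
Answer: 1908254616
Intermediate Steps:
K = -5 (K = (2 - 6) - 1 = -4 - 1 = -5)
I(r, g) = -2 + (-5 + g)² (I(r, g) = -2 + (g - 5)*(g - 5) = -2 + (-5 + g)*(-5 + g) = -2 + (-5 + g)²)
(L(-13, -122) + 31230)*(42149 + I(60, 142)) = (96 + 31230)*(42149 + (23 + 142² - 10*142)) = 31326*(42149 + (23 + 20164 - 1420)) = 31326*(42149 + 18767) = 31326*60916 = 1908254616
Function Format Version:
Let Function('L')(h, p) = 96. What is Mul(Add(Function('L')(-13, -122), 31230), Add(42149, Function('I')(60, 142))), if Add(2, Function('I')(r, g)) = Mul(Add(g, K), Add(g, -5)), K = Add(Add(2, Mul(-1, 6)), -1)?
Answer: 1908254616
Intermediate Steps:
K = -5 (K = Add(Add(2, -6), -1) = Add(-4, -1) = -5)
Function('I')(r, g) = Add(-2, Pow(Add(-5, g), 2)) (Function('I')(r, g) = Add(-2, Mul(Add(g, -5), Add(g, -5))) = Add(-2, Mul(Add(-5, g), Add(-5, g))) = Add(-2, Pow(Add(-5, g), 2)))
Mul(Add(Function('L')(-13, -122), 31230), Add(42149, Function('I')(60, 142))) = Mul(Add(96, 31230), Add(42149, Add(23, Pow(142, 2), Mul(-10, 142)))) = Mul(31326, Add(42149, Add(23, 20164, -1420))) = Mul(31326, Add(42149, 18767)) = Mul(31326, 60916) = 1908254616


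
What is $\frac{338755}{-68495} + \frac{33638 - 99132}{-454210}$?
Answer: $- \frac{14937989702}{3111111395} \approx -4.8015$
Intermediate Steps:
$\frac{338755}{-68495} + \frac{33638 - 99132}{-454210} = 338755 \left(- \frac{1}{68495}\right) - - \frac{32747}{227105} = - \frac{67751}{13699} + \frac{32747}{227105} = - \frac{14937989702}{3111111395}$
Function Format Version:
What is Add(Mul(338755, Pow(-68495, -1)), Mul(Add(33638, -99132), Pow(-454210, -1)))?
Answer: Rational(-14937989702, 3111111395) ≈ -4.8015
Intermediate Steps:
Add(Mul(338755, Pow(-68495, -1)), Mul(Add(33638, -99132), Pow(-454210, -1))) = Add(Mul(338755, Rational(-1, 68495)), Mul(-65494, Rational(-1, 454210))) = Add(Rational(-67751, 13699), Rational(32747, 227105)) = Rational(-14937989702, 3111111395)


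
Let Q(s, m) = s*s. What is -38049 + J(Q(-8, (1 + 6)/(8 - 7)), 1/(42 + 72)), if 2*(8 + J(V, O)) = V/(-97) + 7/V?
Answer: -472519129/12416 ≈ -38057.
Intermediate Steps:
Q(s, m) = s**2
J(V, O) = -8 - V/194 + 7/(2*V) (J(V, O) = -8 + (V/(-97) + 7/V)/2 = -8 + (V*(-1/97) + 7/V)/2 = -8 + (-V/97 + 7/V)/2 = -8 + (7/V - V/97)/2 = -8 + (-V/194 + 7/(2*V)) = -8 - V/194 + 7/(2*V))
-38049 + J(Q(-8, (1 + 6)/(8 - 7)), 1/(42 + 72)) = -38049 + (679 - 1*(-8)**2*(1552 + (-8)**2))/(194*((-8)**2)) = -38049 + (1/194)*(679 - 1*64*(1552 + 64))/64 = -38049 + (1/194)*(1/64)*(679 - 1*64*1616) = -38049 + (1/194)*(1/64)*(679 - 103424) = -38049 + (1/194)*(1/64)*(-102745) = -38049 - 102745/12416 = -472519129/12416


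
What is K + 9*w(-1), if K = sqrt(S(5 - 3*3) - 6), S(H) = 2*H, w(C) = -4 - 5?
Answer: -81 + I*sqrt(14) ≈ -81.0 + 3.7417*I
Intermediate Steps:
w(C) = -9
K = I*sqrt(14) (K = sqrt(2*(5 - 3*3) - 6) = sqrt(2*(5 - 9) - 6) = sqrt(2*(-4) - 6) = sqrt(-8 - 6) = sqrt(-14) = I*sqrt(14) ≈ 3.7417*I)
K + 9*w(-1) = I*sqrt(14) + 9*(-9) = I*sqrt(14) - 81 = -81 + I*sqrt(14)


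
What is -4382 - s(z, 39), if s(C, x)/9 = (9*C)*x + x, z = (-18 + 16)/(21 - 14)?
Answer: -26813/7 ≈ -3830.4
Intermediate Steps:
z = -2/7 ≈ -0.28571
s(C, x) = 9*x + 81*C*x (s(C, x) = 9*((9*C)*x + x) = 9*(9*C*x + x) = 9*(x + 9*C*x) = 9*x + 81*C*x)
-4382 - s(z, 39) = -4382 - 9*39*(1 + 9*(-2/7)) = -4382 - 9*39*(1 - 18/7) = -4382 - 9*39*(-11)/7 = -4382 - 1*(-3861/7) = -4382 + 3861/7 = -26813/7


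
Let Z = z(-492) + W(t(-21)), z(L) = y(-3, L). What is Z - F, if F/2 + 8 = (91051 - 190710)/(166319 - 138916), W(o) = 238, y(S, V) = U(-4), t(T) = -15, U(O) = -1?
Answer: 7132277/27403 ≈ 260.27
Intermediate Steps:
y(S, V) = -1
z(L) = -1
F = -637766/27403 (F = -16 + 2*((91051 - 190710)/(166319 - 138916)) = -16 + 2*(-99659/27403) = -16 - 199318/27403 = -637766/27403 ≈ -23.274)
Z = 237 (Z = -1 + 238 = 237)
Z - F = 237 - 1*(-637766/27403) = 237 + 637766/27403 = 7132277/27403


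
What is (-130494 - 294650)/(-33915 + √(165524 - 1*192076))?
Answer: 14418758760/1150253777 + 850288*I*√6638/1150253777 ≈ 12.535 + 0.060227*I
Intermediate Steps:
(-130494 - 294650)/(-33915 + √(165524 - 1*192076)) = -425144/(-33915 + √(165524 - 192076)) = -425144/(-33915 + √(-26552)) = -425144/(-33915 + 2*I*√6638)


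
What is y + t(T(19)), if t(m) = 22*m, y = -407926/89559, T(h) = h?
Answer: 37027736/89559 ≈ 413.45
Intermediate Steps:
y = -407926/89559 (y = -407926*1/89559 = -407926/89559 ≈ -4.5548)
y + t(T(19)) = -407926/89559 + 22*19 = -407926/89559 + 418 = 37027736/89559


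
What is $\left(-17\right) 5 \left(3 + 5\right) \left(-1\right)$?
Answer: $680$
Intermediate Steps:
$\left(-17\right) 5 \left(3 + 5\right) \left(-1\right) = - 85 \cdot 8 \left(-1\right) = \left(-85\right) \left(-8\right) = 680$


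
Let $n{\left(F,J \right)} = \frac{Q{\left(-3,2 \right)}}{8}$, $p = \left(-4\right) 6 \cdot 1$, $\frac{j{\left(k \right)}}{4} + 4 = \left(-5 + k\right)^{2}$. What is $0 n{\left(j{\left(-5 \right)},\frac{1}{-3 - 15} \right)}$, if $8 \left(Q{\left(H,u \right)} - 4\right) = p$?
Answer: $0$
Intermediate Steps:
$j{\left(k \right)} = -16 + 4 \left(-5 + k\right)^{2}$
$p = -24$ ($p = \left(-24\right) 1 = -24$)
$Q{\left(H,u \right)} = 1$ ($Q{\left(H,u \right)} = 4 + \frac{1}{8} \left(-24\right) = 4 - 3 = 1$)
$n{\left(F,J \right)} = \frac{1}{8}$ ($n{\left(F,J \right)} = 1 \cdot \frac{1}{8} = \frac{1}{8}$)
$0 n{\left(j{\left(-5 \right)},\frac{1}{-3 - 15} \right)} = 0 \cdot \frac{1}{8} = 0$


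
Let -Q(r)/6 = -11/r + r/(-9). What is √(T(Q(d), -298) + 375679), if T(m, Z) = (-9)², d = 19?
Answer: 4*√23485 ≈ 612.99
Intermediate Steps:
Q(r) = 66/r + 2*r/3 (Q(r) = -6*(-11/r + r/(-9)) = -6*(-11/r + r*(-⅑)) = -6*(-11/r - r/9) = 66/r + 2*r/3)
T(m, Z) = 81
√(T(Q(d), -298) + 375679) = √(81 + 375679) = √375760 = 4*√23485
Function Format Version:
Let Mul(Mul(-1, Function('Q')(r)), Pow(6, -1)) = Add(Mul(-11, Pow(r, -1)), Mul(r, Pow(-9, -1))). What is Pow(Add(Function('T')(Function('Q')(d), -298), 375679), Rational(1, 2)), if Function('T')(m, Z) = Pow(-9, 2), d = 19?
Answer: Mul(4, Pow(23485, Rational(1, 2))) ≈ 612.99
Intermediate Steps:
Function('Q')(r) = Add(Mul(66, Pow(r, -1)), Mul(Rational(2, 3), r)) (Function('Q')(r) = Mul(-6, Add(Mul(-11, Pow(r, -1)), Mul(r, Pow(-9, -1)))) = Mul(-6, Add(Mul(-11, Pow(r, -1)), Mul(r, Rational(-1, 9)))) = Mul(-6, Add(Mul(-11, Pow(r, -1)), Mul(Rational(-1, 9), r))) = Add(Mul(66, Pow(r, -1)), Mul(Rational(2, 3), r)))
Function('T')(m, Z) = 81
Pow(Add(Function('T')(Function('Q')(d), -298), 375679), Rational(1, 2)) = Pow(Add(81, 375679), Rational(1, 2)) = Pow(375760, Rational(1, 2)) = Mul(4, Pow(23485, Rational(1, 2)))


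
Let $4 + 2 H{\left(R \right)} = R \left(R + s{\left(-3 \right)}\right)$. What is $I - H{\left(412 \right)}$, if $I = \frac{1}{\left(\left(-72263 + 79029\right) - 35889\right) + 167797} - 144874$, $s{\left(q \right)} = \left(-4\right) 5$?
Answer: $- \frac{31288182575}{138674} \approx -2.2562 \cdot 10^{5}$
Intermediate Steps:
$s{\left(q \right)} = -20$
$I = - \frac{20090257075}{138674}$ ($I = \frac{1}{\left(6766 - 35889\right) + 167797} - 144874 = \frac{1}{-29123 + 167797} - 144874 = \frac{1}{138674} - 144874 = - \frac{20090257075}{138674} \approx -1.4487 \cdot 10^{5}$)
$H{\left(R \right)} = -2 + \frac{R \left(-20 + R\right)}{2}$ ($H{\left(R \right)} = -2 + \frac{R \left(R - 20\right)}{2} = -2 + \frac{R \left(-20 + R\right)}{2}$)
$I - H{\left(412 \right)} = - \frac{20090257075}{138674} - \left(-2 + \frac{412^{2}}{2} - 4120\right) = - \frac{20090257075}{138674} - \left(-2 + \frac{1}{2} \cdot 169744 - 4120\right) = - \frac{20090257075}{138674} - \left(-2 + 84872 - 4120\right) = - \frac{20090257075}{138674} - 80750 = - \frac{31288182575}{138674}$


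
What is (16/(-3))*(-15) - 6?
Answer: 74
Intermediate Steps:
(16/(-3))*(-15) - 6 = (16*(-⅓))*(-15) - 6 = -16/3*(-15) - 6 = 80 - 6 = 74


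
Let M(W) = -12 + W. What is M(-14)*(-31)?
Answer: 806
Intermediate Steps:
M(-14)*(-31) = (-12 - 14)*(-31) = -26*(-31) = 806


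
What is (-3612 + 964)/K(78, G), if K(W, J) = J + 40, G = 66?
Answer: -1324/53 ≈ -24.981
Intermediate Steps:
K(W, J) = 40 + J
(-3612 + 964)/K(78, G) = (-3612 + 964)/(40 + 66) = -2648/106 = -2648*1/106 = -1324/53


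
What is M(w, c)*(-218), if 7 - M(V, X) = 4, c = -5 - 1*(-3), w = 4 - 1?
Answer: -654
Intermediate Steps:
w = 3
c = -2 (c = -5 + 3 = -2)
M(V, X) = 3 (M(V, X) = 7 - 1*4 = 7 - 4 = 3)
M(w, c)*(-218) = 3*(-218) = -654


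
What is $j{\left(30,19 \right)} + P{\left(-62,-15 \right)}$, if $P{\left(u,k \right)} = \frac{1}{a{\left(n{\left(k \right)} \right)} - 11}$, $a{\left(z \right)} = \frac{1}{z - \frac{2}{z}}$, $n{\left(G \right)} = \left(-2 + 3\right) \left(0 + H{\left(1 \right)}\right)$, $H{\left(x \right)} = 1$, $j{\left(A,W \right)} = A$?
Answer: $\frac{359}{12} \approx 29.917$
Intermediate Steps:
$n{\left(G \right)} = 1$ ($n{\left(G \right)} = \left(-2 + 3\right) \left(0 + 1\right) = 1 \cdot 1 = 1$)
$P{\left(u,k \right)} = - \frac{1}{12}$ ($P{\left(u,k \right)} = \frac{1}{1 \frac{1}{-2 + 1^{2}} - 11} = \frac{1}{1 \frac{1}{-2 + 1} - 11} = \frac{1}{1 \frac{1}{-1} - 11} = \frac{1}{1 \left(-1\right) - 11} = \frac{1}{-1 - 11} = \frac{1}{-12} = - \frac{1}{12}$)
$j{\left(30,19 \right)} + P{\left(-62,-15 \right)} = 30 - \frac{1}{12} = \frac{359}{12}$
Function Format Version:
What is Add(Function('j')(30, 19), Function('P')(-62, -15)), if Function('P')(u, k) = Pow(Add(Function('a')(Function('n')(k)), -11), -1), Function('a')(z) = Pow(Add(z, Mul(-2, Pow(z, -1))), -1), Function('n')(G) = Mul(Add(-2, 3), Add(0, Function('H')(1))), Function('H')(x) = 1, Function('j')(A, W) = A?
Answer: Rational(359, 12) ≈ 29.917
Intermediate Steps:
Function('n')(G) = 1 (Function('n')(G) = Mul(Add(-2, 3), Add(0, 1)) = Mul(1, 1) = 1)
Function('P')(u, k) = Rational(-1, 12) (Function('P')(u, k) = Pow(Add(Mul(1, Pow(Add(-2, Pow(1, 2)), -1)), -11), -1) = Pow(Add(Mul(1, Pow(Add(-2, 1), -1)), -11), -1) = Pow(Add(Mul(1, Pow(-1, -1)), -11), -1) = Pow(Add(Mul(1, -1), -11), -1) = Pow(Add(-1, -11), -1) = Pow(-12, -1) = Rational(-1, 12))
Add(Function('j')(30, 19), Function('P')(-62, -15)) = Add(30, Rational(-1, 12)) = Rational(359, 12)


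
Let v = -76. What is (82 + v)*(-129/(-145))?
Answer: 774/145 ≈ 5.3379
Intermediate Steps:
(82 + v)*(-129/(-145)) = (82 - 76)*(-129/(-145)) = 6*(-129*(-1/145)) = 6*(129/145) = 774/145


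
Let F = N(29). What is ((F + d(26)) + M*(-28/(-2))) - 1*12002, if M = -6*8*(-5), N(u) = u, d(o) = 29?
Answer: -8584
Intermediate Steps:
M = 240 (M = -48*(-5) = 240)
F = 29
((F + d(26)) + M*(-28/(-2))) - 1*12002 = ((29 + 29) + 240*(-28/(-2))) - 1*12002 = (58 + 240*(-28*(-½))) - 12002 = (58 + 240*14) - 12002 = (58 + 3360) - 12002 = 3418 - 12002 = -8584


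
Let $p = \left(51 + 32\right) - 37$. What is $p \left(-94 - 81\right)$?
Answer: $-8050$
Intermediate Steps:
$p = 46$ ($p = 83 - 37 = 46$)
$p \left(-94 - 81\right) = 46 \left(-94 - 81\right) = 46 \left(-175\right) = -8050$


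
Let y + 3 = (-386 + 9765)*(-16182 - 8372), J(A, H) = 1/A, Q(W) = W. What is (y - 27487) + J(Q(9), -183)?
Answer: -2072875103/9 ≈ -2.3032e+8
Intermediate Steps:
y = -230291969 (y = -3 + (-386 + 9765)*(-16182 - 8372) = -3 + 9379*(-24554) = -3 - 230291966 = -230291969)
(y - 27487) + J(Q(9), -183) = (-230291969 - 27487) + 1/9 = -230319456 + ⅑ = -2072875103/9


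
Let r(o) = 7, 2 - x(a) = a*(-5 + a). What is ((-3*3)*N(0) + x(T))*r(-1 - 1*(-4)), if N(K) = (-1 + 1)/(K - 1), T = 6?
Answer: -28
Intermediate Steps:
x(a) = 2 - a*(-5 + a)
N(K) = 0 (N(K) = 0/(-1 + K) = 0)
((-3*3)*N(0) + x(T))*r(-1 - 1*(-4)) = (-3*3*0 + (2 - 1*6**2 + 5*6))*7 = (-9*0 + (2 - 1*36 + 30))*7 = (0 + (2 - 36 + 30))*7 = (0 - 4)*7 = -4*7 = -28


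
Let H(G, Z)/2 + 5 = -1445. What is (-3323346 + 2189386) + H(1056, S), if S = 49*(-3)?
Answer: -1136860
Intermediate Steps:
S = -147
H(G, Z) = -2900 (H(G, Z) = -10 + 2*(-1445) = -10 - 2890 = -2900)
(-3323346 + 2189386) + H(1056, S) = (-3323346 + 2189386) - 2900 = -1133960 - 2900 = -1136860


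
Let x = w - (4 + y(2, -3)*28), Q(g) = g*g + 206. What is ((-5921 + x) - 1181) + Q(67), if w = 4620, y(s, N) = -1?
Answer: 2237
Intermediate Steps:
Q(g) = 206 + g**2 (Q(g) = g**2 + 206 = 206 + g**2)
x = 4644 (x = 4620 - (4 - 1*28) = 4620 - (4 - 28) = 4620 - 1*(-24) = 4620 + 24 = 4644)
((-5921 + x) - 1181) + Q(67) = ((-5921 + 4644) - 1181) + (206 + 67**2) = (-1277 - 1181) + (206 + 4489) = -2458 + 4695 = 2237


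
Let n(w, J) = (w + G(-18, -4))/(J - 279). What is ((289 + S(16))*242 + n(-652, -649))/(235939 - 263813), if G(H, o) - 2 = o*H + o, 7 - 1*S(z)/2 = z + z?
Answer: -26837123/12933536 ≈ -2.0750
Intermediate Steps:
S(z) = 14 - 4*z (S(z) = 14 - 2*(z + z) = 14 - 4*z)
G(H, o) = 2 + o + H*o (G(H, o) = 2 + (o*H + o) = 2 + (H*o + o) = 2 + (o + H*o) = 2 + o + H*o)
n(w, J) = (70 + w)/(-279 + J) (n(w, J) = (w + (2 - 4 - 18*(-4)))/(J - 279) = (w + (2 - 4 + 72))/(-279 + J) = (w + 70)/(-279 + J) = (70 + w)/(-279 + J))
((289 + S(16))*242 + n(-652, -649))/(235939 - 263813) = ((289 + (14 - 4*16))*242 + (70 - 652)/(-279 - 649))/(235939 - 263813) = ((289 + (14 - 64))*242 - 582/(-928))/(-27874) = ((289 - 50)*242 - 1/928*(-582))*(-1/27874) = (239*242 + 291/464)*(-1/27874) = (57838 + 291/464)*(-1/27874) = (26837123/464)*(-1/27874) = -26837123/12933536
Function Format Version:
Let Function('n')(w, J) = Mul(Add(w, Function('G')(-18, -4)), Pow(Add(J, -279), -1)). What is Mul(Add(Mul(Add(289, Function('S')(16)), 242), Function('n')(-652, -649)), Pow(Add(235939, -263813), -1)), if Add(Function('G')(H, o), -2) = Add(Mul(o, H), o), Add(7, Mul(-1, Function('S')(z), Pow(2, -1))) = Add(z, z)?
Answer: Rational(-26837123, 12933536) ≈ -2.0750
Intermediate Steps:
Function('S')(z) = Add(14, Mul(-4, z)) (Function('S')(z) = Add(14, Mul(-2, Add(z, z))) = Add(14, Mul(-2, Mul(2, z))) = Add(14, Mul(-4, z)))
Function('G')(H, o) = Add(2, o, Mul(H, o)) (Function('G')(H, o) = Add(2, Add(Mul(o, H), o)) = Add(2, Add(Mul(H, o), o)) = Add(2, Add(o, Mul(H, o))) = Add(2, o, Mul(H, o)))
Function('n')(w, J) = Mul(Pow(Add(-279, J), -1), Add(70, w)) (Function('n')(w, J) = Mul(Add(w, Add(2, -4, Mul(-18, -4))), Pow(Add(J, -279), -1)) = Mul(Add(w, Add(2, -4, 72)), Pow(Add(-279, J), -1)) = Mul(Add(w, 70), Pow(Add(-279, J), -1)) = Mul(Add(70, w), Pow(Add(-279, J), -1)) = Mul(Pow(Add(-279, J), -1), Add(70, w)))
Mul(Add(Mul(Add(289, Function('S')(16)), 242), Function('n')(-652, -649)), Pow(Add(235939, -263813), -1)) = Mul(Add(Mul(Add(289, Add(14, Mul(-4, 16))), 242), Mul(Pow(Add(-279, -649), -1), Add(70, -652))), Pow(Add(235939, -263813), -1)) = Mul(Add(Mul(Add(289, Add(14, -64)), 242), Mul(Pow(-928, -1), -582)), Pow(-27874, -1)) = Mul(Add(Mul(Add(289, -50), 242), Mul(Rational(-1, 928), -582)), Rational(-1, 27874)) = Mul(Add(Mul(239, 242), Rational(291, 464)), Rational(-1, 27874)) = Mul(Add(57838, Rational(291, 464)), Rational(-1, 27874)) = Mul(Rational(26837123, 464), Rational(-1, 27874)) = Rational(-26837123, 12933536)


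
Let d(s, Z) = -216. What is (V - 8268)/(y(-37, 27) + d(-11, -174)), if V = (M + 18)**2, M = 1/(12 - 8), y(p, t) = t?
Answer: 18137/432 ≈ 41.984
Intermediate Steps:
M = 1/4 ≈ 0.25000
V = 5329/16 (V = (1/4 + 18)**2 = (73/4)**2 = 5329/16 ≈ 333.06)
(V - 8268)/(y(-37, 27) + d(-11, -174)) = (5329/16 - 8268)/(27 - 216) = -126959/16/(-189) = -126959/16*(-1/189) = 18137/432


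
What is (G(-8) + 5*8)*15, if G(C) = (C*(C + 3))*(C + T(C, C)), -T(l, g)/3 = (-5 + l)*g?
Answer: -191400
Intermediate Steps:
T(l, g) = -3*g*(-5 + l) (T(l, g) = -3*(-5 + l)*g = -3*g*(-5 + l))
G(C) = C*(3 + C)*(C + 3*C*(5 - C)) (G(C) = (C*(C + 3))*(C + 3*C*(5 - C)) = (C*(3 + C))*(C + 3*C*(5 - C)) = C*(3 + C)*(C + 3*C*(5 - C)))
(G(-8) + 5*8)*15 = ((-8)²*(48 - 3*(-8)² + 7*(-8)) + 5*8)*15 = (64*(48 - 3*64 - 56) + 40)*15 = (64*(48 - 192 - 56) + 40)*15 = (64*(-200) + 40)*15 = (-12800 + 40)*15 = -12760*15 = -191400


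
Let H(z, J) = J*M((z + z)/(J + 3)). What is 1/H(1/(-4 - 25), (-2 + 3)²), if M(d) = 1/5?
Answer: 5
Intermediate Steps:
M(d) = ⅕ (M(d) = 1*(⅕) = ⅕)
H(z, J) = J/5 (H(z, J) = J*(⅕) = J/5)
1/H(1/(-4 - 25), (-2 + 3)²) = 1/((-2 + 3)²/5) = 1/((⅕)*1²) = 1/((⅕)*1) = 1/(⅕) = 5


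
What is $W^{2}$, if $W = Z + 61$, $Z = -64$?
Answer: $9$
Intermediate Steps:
$W = -3$ ($W = -64 + 61 = -3$)
$W^{2} = \left(-3\right)^{2} = 9$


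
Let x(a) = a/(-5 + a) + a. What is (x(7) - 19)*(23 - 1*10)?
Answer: -221/2 ≈ -110.50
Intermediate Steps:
x(a) = a + a/(-5 + a)
(x(7) - 19)*(23 - 1*10) = (7*(-4 + 7)/(-5 + 7) - 19)*(23 - 1*10) = (7*3/2 - 19)*(23 - 10) = (7*(1/2)*3 - 19)*13 = (21/2 - 19)*13 = -17/2*13 = -221/2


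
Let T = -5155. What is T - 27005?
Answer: -32160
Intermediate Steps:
T - 27005 = -5155 - 27005 = -32160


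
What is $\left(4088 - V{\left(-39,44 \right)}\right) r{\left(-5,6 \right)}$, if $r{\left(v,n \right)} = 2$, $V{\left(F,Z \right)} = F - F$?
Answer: $8176$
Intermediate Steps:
$V{\left(F,Z \right)} = 0$
$\left(4088 - V{\left(-39,44 \right)}\right) r{\left(-5,6 \right)} = \left(4088 - 0\right) 2 = \left(4088 + 0\right) 2 = 4088 \cdot 2 = 8176$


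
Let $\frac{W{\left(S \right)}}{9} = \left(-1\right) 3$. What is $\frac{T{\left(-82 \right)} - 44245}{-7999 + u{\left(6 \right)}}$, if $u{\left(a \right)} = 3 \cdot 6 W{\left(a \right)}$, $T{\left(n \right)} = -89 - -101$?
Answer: $\frac{44233}{8485} \approx 5.2131$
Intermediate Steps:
$T{\left(n \right)} = 12$ ($T{\left(n \right)} = -89 + 101 = 12$)
$W{\left(S \right)} = -27$ ($W{\left(S \right)} = 9 \left(\left(-1\right) 3\right) = 9 \left(-3\right) = -27$)
$u{\left(a \right)} = -486$ ($u{\left(a \right)} = 3 \cdot 6 \left(-27\right) = 18 \left(-27\right) = -486$)
$\frac{T{\left(-82 \right)} - 44245}{-7999 + u{\left(6 \right)}} = \frac{12 - 44245}{-7999 - 486} = - \frac{44233}{-8485} = \left(-44233\right) \left(- \frac{1}{8485}\right) = \frac{44233}{8485}$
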